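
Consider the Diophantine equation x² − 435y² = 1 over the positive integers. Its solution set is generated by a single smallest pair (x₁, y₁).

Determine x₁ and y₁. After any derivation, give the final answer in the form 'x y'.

146 7

√435 → a₀=20, period (1,5,1,40); ℓ=4 even so k=3
k=0  a_k=20  p_k/q_k = 20/1
k=1  a_k=1  p_k/q_k = 21/1
k=2  a_k=5  p_k/q_k = 125/6
k=3  a_k=1  p_k/q_k = 146/7
(x₁, y₁) = (146, 7);  146² − 435·7² = 1 ✓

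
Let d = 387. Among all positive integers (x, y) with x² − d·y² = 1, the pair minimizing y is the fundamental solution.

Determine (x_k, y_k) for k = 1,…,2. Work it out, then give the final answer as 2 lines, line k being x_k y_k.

3482 177
24248647 1232628

d=387: √d = [19; 1,2,19,2,1,38] (ℓ=6, even), read p_5/q_5
k=0  a_k=19  p_k/q_k = 19/1
…
k=4  a_k=2  p_k/q_k = 2341/119
k=5  a_k=1  p_k/q_k = 3482/177
(x₁, y₁) = (3482, 177);  3482² − 387·177² = 1 ✓
n=2: (3482,177)∘(3482,177) = (3482·3482+387·177·177, 3482·177+177·3482) = (24248647,1232628)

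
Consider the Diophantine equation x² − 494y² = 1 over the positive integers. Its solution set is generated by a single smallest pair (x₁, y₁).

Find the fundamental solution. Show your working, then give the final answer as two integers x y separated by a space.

[22; 4,2,2,1,2,1,2,2,4,44] for √494; ℓ=10 ⇒ convergent index 9
k=0  a_k=22  p_k/q_k = 22/1
k=1  a_k=4  p_k/q_k = 89/4
…
k=8  a_k=2  p_k/q_k = 16514/743
k=9  a_k=4  p_k/q_k = 73035/3286
→ (73035, 3286).  Check: 73035²=5334111225, 494·3286²=5334111224, difference 1.

73035 3286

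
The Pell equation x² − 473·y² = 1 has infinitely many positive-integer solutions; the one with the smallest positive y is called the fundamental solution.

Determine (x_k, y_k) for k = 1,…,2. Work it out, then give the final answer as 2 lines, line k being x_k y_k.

√473 = [21; 1,2,1,42, …], period ℓ=4 (even) → k=3
a_0=21:  p_0=21·1+0=21,  q_0=21·0+1=1
…
a_2=2:  p_2=2·22+21=65,  q_2=2·1+1=3
a_3=1:  p_3=1·65+22=87,  q_3=1·3+1=4
→ (87, 4).  Check: 87²=7569, 473·4²=7568, difference 1.
n=2: (87,4)∘(87,4) = (87·87+473·4·4, 87·4+4·87) = (15137,696)

87 4
15137 696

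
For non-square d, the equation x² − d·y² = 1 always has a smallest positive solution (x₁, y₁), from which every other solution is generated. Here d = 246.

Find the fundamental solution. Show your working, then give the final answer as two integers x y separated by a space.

88805 5662

[15; 1,2,5,1,14,1,5,2,1,30] for √246; ℓ=10 ⇒ convergent index 9
step 0: (15, 1)  from 15·(1,0) + (0,1)
…
step 5: (4423, 282)  from 14·(298,19) + (251,16)
…
step 7: (28028, 1787)  from 5·(4721,301) + (4423,282)
step 8: (60777, 3875)  from 2·(28028,1787) + (4721,301)
step 9: (88805, 5662)  from 1·(60777,3875) + (28028,1787)
fundamental: x₁=88805, y₁=5662  (since 7886328025 − 246·32058244 = 1)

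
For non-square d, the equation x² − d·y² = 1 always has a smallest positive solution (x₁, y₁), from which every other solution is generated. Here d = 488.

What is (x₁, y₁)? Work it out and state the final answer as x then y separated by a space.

√488 → a₀=22, period (11,44); ℓ=2 even so k=1
a_0=22:  p_0=22·1+0=22,  q_0=22·0+1=1
a_1=11:  p_1=11·22+1=243,  q_1=11·1+0=11
(x₁, y₁) = (243, 11);  243² − 488·11² = 1 ✓

243 11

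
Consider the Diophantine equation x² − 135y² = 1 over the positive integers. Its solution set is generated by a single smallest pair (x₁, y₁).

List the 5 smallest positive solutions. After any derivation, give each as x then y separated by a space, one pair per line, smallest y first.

244 21
119071 10248
58106404 5001003
28355806081 2440479216
13837575261124 1190948856405

√135 → a₀=11, period (1,1,1,1,1,1,1,22); ℓ=8 even so k=7
i=0: a=11 ⇒ p=11, q=1
…
i=2: a=1 ⇒ p=23, q=2
i=3: a=1 ⇒ p=35, q=3
…
i=5: a=1 ⇒ p=93, q=8
i=6: a=1 ⇒ p=151, q=13
i=7: a=1 ⇒ p=244, q=21
→ (244, 21).  Check: 244²=59536, 135·21²=59535, difference 1.
n=2: (244,21)∘(244,21) = (244·244+135·21·21, 244·21+21·244) = (119071,10248)
n=3: (119071,10248)∘(244,21) = (244·119071+135·21·10248, 244·10248+21·119071) = (58106404,5001003)
n=4: (58106404,5001003)∘(244,21) = (244·58106404+135·21·5001003, 244·5001003+21·58106404) = (28355806081,2440479216)
n=5: (28355806081,2440479216)∘(244,21) = (244·28355806081+135·21·2440479216, 244·2440479216+21·28355806081) = (13837575261124,1190948856405)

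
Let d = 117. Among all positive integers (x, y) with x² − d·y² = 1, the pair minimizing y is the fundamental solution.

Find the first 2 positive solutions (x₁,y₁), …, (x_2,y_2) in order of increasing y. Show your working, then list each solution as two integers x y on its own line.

649 60
842401 77880

d=117: √d = [10; 1,4,2,4,1,20] (ℓ=6, even), read p_5/q_5
a_0=10:  p_0=10·1+0=10,  q_0=10·0+1=1
a_1=1:  p_1=1·10+1=11,  q_1=1·1+0=1
a_2=4:  p_2=4·11+10=54,  q_2=4·1+1=5
…
a_4=4:  p_4=4·119+54=530,  q_4=4·11+5=49
a_5=1:  p_5=1·530+119=649,  q_5=1·49+11=60
→ (649, 60).  Check: 649²=421201, 117·60²=421200, difference 1.
n=2: (649,60)∘(649,60) = (649·649+117·60·60, 649·60+60·649) = (842401,77880)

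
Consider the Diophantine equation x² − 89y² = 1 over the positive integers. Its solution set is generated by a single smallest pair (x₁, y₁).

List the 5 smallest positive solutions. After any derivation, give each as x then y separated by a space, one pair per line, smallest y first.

500001 53000
500002000001 53000106000
500003000004500001 53000212000159000
500004000010000008000001 53000318000530000212000
500005000017500025000012500001 53000424001113001060000265000

d=89: √d = [9; 2,3,3,2,18] (ℓ=5, odd), read p_9/q_9
step 0: (9, 1)  from 9·(1,0) + (0,1)
…
step 2: (66, 7)  from 3·(19,2) + (9,1)
…
step 4: (500, 53)  from 2·(217,23) + (66,7)
…
step 7: (66019, 6998)  from 3·(18934,2007) + (9217,977)
step 8: (216991, 23001)  from 3·(66019,6998) + (18934,2007)
step 9: (500001, 53000)  from 2·(216991,23001) + (66019,6998)
→ (500001, 53000).  Check: 500001²=250001000001, 89·53000²=250001000000, difference 1.
n=2: (500001,53000)∘(500001,53000) = (500001·500001+89·53000·53000, 500001·53000+53000·500001) = (500002000001,53000106000)
n=3: (500002000001,53000106000)∘(500001,53000) = (500001·500002000001+89·53000·53000106000, 500001·53000106000+53000·500002000001) = (500003000004500001,53000212000159000)
n=4: (500003000004500001,53000212000159000)∘(500001,53000) = (500001·500003000004500001+89·53000·53000212000159000, 500001·53000212000159000+53000·500003000004500001) = (500004000010000008000001,53000318000530000212000)
n=5: (500004000010000008000001,53000318000530000212000)∘(500001,53000) = (500001·500004000010000008000001+89·53000·53000318000530000212000, 500001·53000318000530000212000+53000·500004000010000008000001) = (500005000017500025000012500001,53000424001113001060000265000)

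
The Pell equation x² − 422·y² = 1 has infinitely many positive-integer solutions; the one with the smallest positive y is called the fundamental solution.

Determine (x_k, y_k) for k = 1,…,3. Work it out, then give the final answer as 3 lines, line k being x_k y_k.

√422 → a₀=20, period (1,1,5,2,1,…,1,1,40); ℓ=14 even so k=13
a_0=20:  p_0=20·1+0=20,  q_0=20·0+1=1
a_1=1:  p_1=1·20+1=21,  q_1=1·1+0=1
…
a_3=5:  p_3=5·41+21=226,  q_3=5·2+1=11
a_4=2:  p_4=2·226+41=493,  q_4=2·11+2=24
…
a_9=1:  p_9=1·163807+53719=217526,  q_9=1·7974+2615=10589
a_10=2:  p_10=2·217526+163807=598859,  q_10=2·10589+7974=29152
a_11=5:  p_11=5·598859+217526=3211821,  q_11=5·29152+10589=156349
a_12=1:  p_12=1·3211821+598859=3810680,  q_12=1·156349+29152=185501
a_13=1:  p_13=1·3810680+3211821=7022501,  q_13=1·185501+156349=341850
→ (7022501, 341850).  Check: 7022501²=49315520295001, 422·341850²=49315520295000, difference 1.
(7022501+341850√422)^2 = 98631040590001 + 4801283933700√422
(7022501+341850√422)^3 = 1385273162348638202501 + 67434042451384025550√422

7022501 341850
98631040590001 4801283933700
1385273162348638202501 67434042451384025550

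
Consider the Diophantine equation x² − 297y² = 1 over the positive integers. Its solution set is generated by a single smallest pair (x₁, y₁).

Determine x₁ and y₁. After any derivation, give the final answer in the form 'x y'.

[17; 4,3,1,1,2,1,1,3,4,34] for √297; ℓ=10 ⇒ convergent index 9
k=0  a_k=17  p_k/q_k = 17/1
…
k=3  a_k=1  p_k/q_k = 293/17
k=4  a_k=1  p_k/q_k = 517/30
k=5  a_k=2  p_k/q_k = 1327/77
…
k=8  a_k=3  p_k/q_k = 11357/659
k=9  a_k=4  p_k/q_k = 48599/2820
fundamental: x₁=48599, y₁=2820  (since 2361862801 − 297·7952400 = 1)

48599 2820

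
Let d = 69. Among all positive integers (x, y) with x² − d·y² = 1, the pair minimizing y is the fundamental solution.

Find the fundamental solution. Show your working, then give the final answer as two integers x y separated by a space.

d=69: √d = [8; 3,3,1,4,1,3,3,16] (ℓ=8, even), read p_7/q_7
k=0  a_k=8  p_k/q_k = 8/1
k=1  a_k=3  p_k/q_k = 25/3
k=2  a_k=3  p_k/q_k = 83/10
k=3  a_k=1  p_k/q_k = 108/13
k=4  a_k=4  p_k/q_k = 515/62
k=5  a_k=1  p_k/q_k = 623/75
k=6  a_k=3  p_k/q_k = 2384/287
k=7  a_k=3  p_k/q_k = 7775/936
(x₁, y₁) = (7775, 936);  7775² − 69·936² = 1 ✓

7775 936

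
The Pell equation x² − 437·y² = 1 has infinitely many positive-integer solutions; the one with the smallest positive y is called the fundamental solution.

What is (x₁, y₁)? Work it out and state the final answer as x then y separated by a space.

4599 220

[20; 1,9,2,9,1,40] for √437; ℓ=6 ⇒ convergent index 5
k=0  a_k=20  p_k/q_k = 20/1
k=1  a_k=1  p_k/q_k = 21/1
k=2  a_k=9  p_k/q_k = 209/10
…
k=4  a_k=9  p_k/q_k = 4160/199
k=5  a_k=1  p_k/q_k = 4599/220
fundamental: x₁=4599, y₁=220  (since 21150801 − 437·48400 = 1)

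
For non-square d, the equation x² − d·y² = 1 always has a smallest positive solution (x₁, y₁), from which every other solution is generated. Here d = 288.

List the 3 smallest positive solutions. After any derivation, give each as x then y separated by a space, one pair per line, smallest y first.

√288 → a₀=16, period (1,32); ℓ=2 even so k=1
step 0: (16, 1)  from 16·(1,0) + (0,1)
step 1: (17, 1)  from 1·(16,1) + (1,0)
fundamental: x₁=17, y₁=1  (since 289 − 288·1 = 1)
(17+1√288)^2 = 577 + 34√288
(17+1√288)^3 = 19601 + 1155√288

17 1
577 34
19601 1155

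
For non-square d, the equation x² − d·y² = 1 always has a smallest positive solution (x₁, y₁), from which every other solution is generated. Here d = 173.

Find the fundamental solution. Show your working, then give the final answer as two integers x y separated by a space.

d=173: √d = [13; 6,1,1,6,26] (ℓ=5, odd), read p_9/q_9
i=0: a=13 ⇒ p=13, q=1
i=1: a=6 ⇒ p=79, q=6
i=2: a=1 ⇒ p=92, q=7
…
i=5: a=26 ⇒ p=29239, q=2223
i=6: a=6 ⇒ p=176552, q=13423
…
i=8: a=1 ⇒ p=382343, q=29069
i=9: a=6 ⇒ p=2499849, q=190060
fundamental: x₁=2499849, y₁=190060  (since 6249245022801 − 173·36122803600 = 1)

2499849 190060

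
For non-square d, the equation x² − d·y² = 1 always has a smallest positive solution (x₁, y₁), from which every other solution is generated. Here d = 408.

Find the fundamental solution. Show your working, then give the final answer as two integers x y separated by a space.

101 5

d=408: √d = [20; 5,40] (ℓ=2, even), read p_1/q_1
step 0: (20, 1)  from 20·(1,0) + (0,1)
step 1: (101, 5)  from 5·(20,1) + (1,0)
→ (101, 5).  Check: 101²=10201, 408·5²=10200, difference 1.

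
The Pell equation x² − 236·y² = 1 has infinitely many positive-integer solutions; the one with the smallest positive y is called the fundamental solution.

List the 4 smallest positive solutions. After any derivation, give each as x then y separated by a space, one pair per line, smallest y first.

561799 36570
631236232801 41089978860
709255768702176199 46168618067101710
796918363201596536611201 51874966922918257173720

√236 → a₀=15, period (2,1,3,5,1,6,1,5,3,1,2,30); ℓ=12 even so k=11
a_0=15:  p_0=15·1+0=15,  q_0=15·0+1=1
a_1=2:  p_1=2·15+1=31,  q_1=2·1+0=2
a_2=1:  p_2=1·31+15=46,  q_2=1·2+1=3
…
a_9=3:  p_9=3·48806+8311=154729,  q_9=3·3177+541=10072
a_10=1:  p_10=1·154729+48806=203535,  q_10=1·10072+3177=13249
a_11=2:  p_11=2·203535+154729=561799,  q_11=2·13249+10072=36570
(x₁, y₁) = (561799, 36570);  561799² − 236·36570² = 1 ✓
(x_2, y_2) = (561799·561799 + 236·36570·36570, 561799·36570 + 36570·561799) = (631236232801, 41089978860)
(x_3, y_3) = (561799·631236232801 + 236·36570·41089978860, 561799·41089978860 + 36570·631236232801) = (709255768702176199, 46168618067101710)
(x_4, y_4) = (561799·709255768702176199 + 236·36570·46168618067101710, 561799·46168618067101710 + 36570·709255768702176199) = (796918363201596536611201, 51874966922918257173720)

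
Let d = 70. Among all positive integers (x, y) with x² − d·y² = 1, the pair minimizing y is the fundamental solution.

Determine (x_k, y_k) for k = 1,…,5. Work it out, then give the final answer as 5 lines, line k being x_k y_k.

√70 = [8; 2,1,2,1,2,16, …], period ℓ=6 (even) → k=5
a_0=8:  p_0=8·1+0=8,  q_0=8·0+1=1
a_1=2:  p_1=2·8+1=17,  q_1=2·1+0=2
a_2=1:  p_2=1·17+8=25,  q_2=1·2+1=3
a_3=2:  p_3=2·25+17=67,  q_3=2·3+2=8
a_4=1:  p_4=1·67+25=92,  q_4=1·8+3=11
a_5=2:  p_5=2·92+67=251,  q_5=2·11+8=30
fundamental: x₁=251, y₁=30  (since 63001 − 70·900 = 1)
n=2: (251,30)∘(251,30) = (251·251+70·30·30, 251·30+30·251) = (126001,15060)
n=3: (126001,15060)∘(251,30) = (251·126001+70·30·15060, 251·15060+30·126001) = (63252251,7560090)
n=4: (63252251,7560090)∘(251,30) = (251·63252251+70·30·7560090, 251·7560090+30·63252251) = (31752504001,3795150120)
n=5: (31752504001,3795150120)∘(251,30) = (251·31752504001+70·30·3795150120, 251·3795150120+30·31752504001) = (15939693756251,1905157800150)

251 30
126001 15060
63252251 7560090
31752504001 3795150120
15939693756251 1905157800150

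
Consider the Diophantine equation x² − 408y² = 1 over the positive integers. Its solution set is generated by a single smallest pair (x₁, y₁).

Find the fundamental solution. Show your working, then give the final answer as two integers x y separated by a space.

101 5

[20; 5,40] for √408; ℓ=2 ⇒ convergent index 1
k=0  a_k=20  p_k/q_k = 20/1
k=1  a_k=5  p_k/q_k = 101/5
(x₁, y₁) = (101, 5);  101² − 408·5² = 1 ✓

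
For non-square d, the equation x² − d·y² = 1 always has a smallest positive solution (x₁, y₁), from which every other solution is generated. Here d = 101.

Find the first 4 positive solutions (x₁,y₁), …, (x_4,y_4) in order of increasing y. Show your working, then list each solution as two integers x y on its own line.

201 20
80801 8040
32481801 3232060
13057603201 1299280080

√101 = [10; 20, …], period ℓ=1 (odd) → k=1
a_0=10:  p_0=10·1+0=10,  q_0=10·0+1=1
a_1=20:  p_1=20·10+1=201,  q_1=20·1+0=20
fundamental: x₁=201, y₁=20  (since 40401 − 101·400 = 1)
(201+20√101)^2 = 80801 + 8040√101
(201+20√101)^3 = 32481801 + 3232060√101
(201+20√101)^4 = 13057603201 + 1299280080√101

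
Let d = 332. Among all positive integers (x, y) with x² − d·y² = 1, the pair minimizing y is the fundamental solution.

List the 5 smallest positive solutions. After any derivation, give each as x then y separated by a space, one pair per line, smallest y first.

13447 738
361643617 19847772
9726043422151 533785979430
261572211433685377 14355640110942648
7034723044571491106887 386080584609905595882

√332 = [18; 4,1,1,8,1,1,4,36, …], period ℓ=8 (even) → k=7
i=0: a=18 ⇒ p=18, q=1
i=1: a=4 ⇒ p=73, q=4
…
i=3: a=1 ⇒ p=164, q=9
i=4: a=8 ⇒ p=1403, q=77
…
i=6: a=1 ⇒ p=2970, q=163
i=7: a=4 ⇒ p=13447, q=738
(x₁, y₁) = (13447, 738);  13447² − 332·738² = 1 ✓
n=2: (13447,738)∘(13447,738) = (13447·13447+332·738·738, 13447·738+738·13447) = (361643617,19847772)
n=3: (361643617,19847772)∘(13447,738) = (13447·361643617+332·738·19847772, 13447·19847772+738·361643617) = (9726043422151,533785979430)
n=4: (9726043422151,533785979430)∘(13447,738) = (13447·9726043422151+332·738·533785979430, 13447·533785979430+738·9726043422151) = (261572211433685377,14355640110942648)
n=5: (261572211433685377,14355640110942648)∘(13447,738) = (13447·261572211433685377+332·738·14355640110942648, 13447·14355640110942648+738·261572211433685377) = (7034723044571491106887,386080584609905595882)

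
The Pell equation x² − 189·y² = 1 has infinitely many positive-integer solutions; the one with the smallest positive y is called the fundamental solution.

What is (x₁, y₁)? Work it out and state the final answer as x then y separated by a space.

55 4

√189 → a₀=13, period (1,2,1,26); ℓ=4 even so k=3
i=0: a=13 ⇒ p=13, q=1
i=1: a=1 ⇒ p=14, q=1
i=2: a=2 ⇒ p=41, q=3
i=3: a=1 ⇒ p=55, q=4
fundamental: x₁=55, y₁=4  (since 3025 − 189·16 = 1)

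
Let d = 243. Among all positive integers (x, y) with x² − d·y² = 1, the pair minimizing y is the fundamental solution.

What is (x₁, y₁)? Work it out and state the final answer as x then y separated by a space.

√243 = [15; 1,1,2,3,15,3,2,1,1,30, …], period ℓ=10 (even) → k=9
step 0: (15, 1)  from 15·(1,0) + (0,1)
…
step 2: (31, 2)  from 1·(16,1) + (15,1)
…
step 5: (4053, 260)  from 15·(265,17) + (78,5)
…
step 7: (28901, 1854)  from 2·(12424,797) + (4053,260)
step 8: (41325, 2651)  from 1·(28901,1854) + (12424,797)
step 9: (70226, 4505)  from 1·(41325,2651) + (28901,1854)
fundamental: x₁=70226, y₁=4505  (since 4931691076 − 243·20295025 = 1)

70226 4505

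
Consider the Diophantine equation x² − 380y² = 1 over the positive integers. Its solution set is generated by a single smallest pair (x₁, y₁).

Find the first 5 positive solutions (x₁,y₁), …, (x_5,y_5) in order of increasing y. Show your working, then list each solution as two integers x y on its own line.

√380 → a₀=19, period (2,38); ℓ=2 even so k=1
step 0: (19, 1)  from 19·(1,0) + (0,1)
step 1: (39, 2)  from 2·(19,1) + (1,0)
fundamental: x₁=39, y₁=2  (since 1521 − 380·4 = 1)
k=2:  x_2 = 39·39+380·2·2 = 3041,  y_2 = 39·2+2·39 = 156
k=3:  x_3 = 39·3041+380·2·156 = 237159,  y_3 = 39·156+2·3041 = 12166
k=4:  x_4 = 39·237159+380·2·12166 = 18495361,  y_4 = 39·12166+2·237159 = 948792
k=5:  x_5 = 39·18495361+380·2·948792 = 1442400999,  y_5 = 39·948792+2·18495361 = 73993610

39 2
3041 156
237159 12166
18495361 948792
1442400999 73993610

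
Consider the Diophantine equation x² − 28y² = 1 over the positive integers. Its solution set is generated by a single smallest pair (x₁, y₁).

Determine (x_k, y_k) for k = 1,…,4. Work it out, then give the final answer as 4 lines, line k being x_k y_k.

√28 → a₀=5, period (3,2,3,10); ℓ=4 even so k=3
step 0: (5, 1)  from 5·(1,0) + (0,1)
…
step 2: (37, 7)  from 2·(16,3) + (5,1)
step 3: (127, 24)  from 3·(37,7) + (16,3)
fundamental: x₁=127, y₁=24  (since 16129 − 28·576 = 1)
(x_2, y_2) = (127·127 + 28·24·24, 127·24 + 24·127) = (32257, 6096)
(x_3, y_3) = (127·32257 + 28·24·6096, 127·6096 + 24·32257) = (8193151, 1548360)
(x_4, y_4) = (127·8193151 + 28·24·1548360, 127·1548360 + 24·8193151) = (2081028097, 393277344)

127 24
32257 6096
8193151 1548360
2081028097 393277344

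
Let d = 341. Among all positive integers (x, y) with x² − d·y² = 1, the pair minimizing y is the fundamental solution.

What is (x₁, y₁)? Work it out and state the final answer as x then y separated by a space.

[18; 2,6,1,8,2,…,6,2,36] for √341; ℓ=14 ⇒ convergent index 13
a_0=18:  p_0=18·1+0=18,  q_0=18·0+1=1
…
a_2=6:  p_2=6·37+18=240,  q_2=6·2+1=13
a_3=1:  p_3=1·240+37=277,  q_3=1·13+2=15
…
a_6=1:  p_6=1·5189+2456=7645,  q_6=1·281+133=414
a_7=2:  p_7=2·7645+5189=20479,  q_7=2·414+281=1109
…
a_9=2:  p_9=2·28124+20479=76727,  q_9=2·1523+1109=4155
a_10=8:  p_10=8·76727+28124=641940,  q_10=8·4155+1523=34763
a_11=1:  p_11=1·641940+76727=718667,  q_11=1·34763+4155=38918
a_12=6:  p_12=6·718667+641940=4953942,  q_12=6·38918+34763=268271
a_13=2:  p_13=2·4953942+718667=10626551,  q_13=2·268271+38918=575460
→ (10626551, 575460).  Check: 10626551²=112923586155601, 341·575460²=112923586155600, difference 1.

10626551 575460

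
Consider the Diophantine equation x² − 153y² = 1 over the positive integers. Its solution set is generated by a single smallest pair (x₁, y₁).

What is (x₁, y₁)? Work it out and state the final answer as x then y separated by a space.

2177 176

d=153: √d = [12; 2,1,2,2,2,1,2,24] (ℓ=8, even), read p_7/q_7
i=0: a=12 ⇒ p=12, q=1
i=1: a=2 ⇒ p=25, q=2
…
i=3: a=2 ⇒ p=99, q=8
…
i=6: a=1 ⇒ p=804, q=65
i=7: a=2 ⇒ p=2177, q=176
(x₁, y₁) = (2177, 176);  2177² − 153·176² = 1 ✓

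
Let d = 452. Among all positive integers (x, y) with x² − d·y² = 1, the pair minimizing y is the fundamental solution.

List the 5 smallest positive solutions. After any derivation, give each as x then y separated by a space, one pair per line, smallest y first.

d=452: √d = [21; 3,1,5,3,10,3,5,1,3,42] (ℓ=10, even), read p_9/q_9
k=0  a_k=21  p_k/q_k = 21/1
k=1  a_k=3  p_k/q_k = 64/3
k=2  a_k=1  p_k/q_k = 85/4
k=3  a_k=5  p_k/q_k = 489/23
…
k=8  a_k=1  p_k/q_k = 313483/14745
k=9  a_k=3  p_k/q_k = 1204353/56648
→ (1204353, 56648).  Check: 1204353²=1450466148609, 452·56648²=1450466148608, difference 1.
(x_2, y_2) = (1204353·1204353 + 452·56648·56648, 1204353·56648 + 56648·1204353) = (2900932297217, 136448377488)
(x_3, y_3) = (1204353·2900932297217 + 452·56648·136448377488, 1204353·136448377488 + 56648·2900932297217) = (6987493029899166849, 328664025545553880)
(x_4, y_4) = (1204353·6987493029899166849 + 452·56648·328664025545553880, 1204353·328664025545553880 + 56648·6987493029899166849) = (16830816386073401651890177, 791655010315592455701792)
(x_5, y_5) = (1204353·16830816386073401651890177 + 452·56648·791655010315592455701792, 1204353·791655010315592455701792 + 56648·16830816386073401651890177) = (40540488414026331506287881514113, 1906864173276900777578095047272)

1204353 56648
2900932297217 136448377488
6987493029899166849 328664025545553880
16830816386073401651890177 791655010315592455701792
40540488414026331506287881514113 1906864173276900777578095047272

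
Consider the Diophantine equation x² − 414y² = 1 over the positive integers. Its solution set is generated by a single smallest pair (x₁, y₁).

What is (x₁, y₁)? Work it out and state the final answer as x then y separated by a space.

24335 1196

√414 = [20; 2,1,7,2,7,1,2,40, …], period ℓ=8 (even) → k=7
k=0  a_k=20  p_k/q_k = 20/1
k=1  a_k=2  p_k/q_k = 41/2
k=2  a_k=1  p_k/q_k = 61/3
…
k=4  a_k=2  p_k/q_k = 997/49
k=5  a_k=7  p_k/q_k = 7447/366
k=6  a_k=1  p_k/q_k = 8444/415
k=7  a_k=2  p_k/q_k = 24335/1196
fundamental: x₁=24335, y₁=1196  (since 592192225 − 414·1430416 = 1)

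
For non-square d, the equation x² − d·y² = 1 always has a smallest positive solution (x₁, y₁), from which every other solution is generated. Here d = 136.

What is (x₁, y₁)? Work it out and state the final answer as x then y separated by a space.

35 3

[11; 1,1,1,22] for √136; ℓ=4 ⇒ convergent index 3
k=0  a_k=11  p_k/q_k = 11/1
k=1  a_k=1  p_k/q_k = 12/1
k=2  a_k=1  p_k/q_k = 23/2
k=3  a_k=1  p_k/q_k = 35/3
fundamental: x₁=35, y₁=3  (since 1225 − 136·9 = 1)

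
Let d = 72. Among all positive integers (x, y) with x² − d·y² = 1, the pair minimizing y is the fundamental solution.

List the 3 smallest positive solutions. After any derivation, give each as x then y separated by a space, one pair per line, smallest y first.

17 2
577 68
19601 2310

d=72: √d = [8; 2,16] (ℓ=2, even), read p_1/q_1
k=0  a_k=8  p_k/q_k = 8/1
k=1  a_k=2  p_k/q_k = 17/2
fundamental: x₁=17, y₁=2  (since 289 − 72·4 = 1)
k=2:  x_2 = 17·17+72·2·2 = 577,  y_2 = 17·2+2·17 = 68
k=3:  x_3 = 17·577+72·2·68 = 19601,  y_3 = 17·68+2·577 = 2310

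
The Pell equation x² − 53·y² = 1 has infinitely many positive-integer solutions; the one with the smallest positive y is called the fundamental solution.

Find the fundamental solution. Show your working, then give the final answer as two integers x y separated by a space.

66249 9100

√53 → a₀=7, period (3,1,1,3,14); ℓ=5 odd so k=9
step 0: (7, 1)  from 7·(1,0) + (0,1)
step 1: (22, 3)  from 3·(7,1) + (1,0)
…
step 3: (51, 7)  from 1·(29,4) + (22,3)
…
step 6: (7979, 1096)  from 3·(2599,357) + (182,25)
…
step 8: (18557, 2549)  from 1·(10578,1453) + (7979,1096)
step 9: (66249, 9100)  from 3·(18557,2549) + (10578,1453)
(x₁, y₁) = (66249, 9100);  66249² − 53·9100² = 1 ✓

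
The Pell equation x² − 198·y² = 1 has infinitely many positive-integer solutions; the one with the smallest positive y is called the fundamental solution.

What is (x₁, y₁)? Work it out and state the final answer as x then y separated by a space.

[14; 14,28] for √198; ℓ=2 ⇒ convergent index 1
a_0=14:  p_0=14·1+0=14,  q_0=14·0+1=1
a_1=14:  p_1=14·14+1=197,  q_1=14·1+0=14
(x₁, y₁) = (197, 14);  197² − 198·14² = 1 ✓

197 14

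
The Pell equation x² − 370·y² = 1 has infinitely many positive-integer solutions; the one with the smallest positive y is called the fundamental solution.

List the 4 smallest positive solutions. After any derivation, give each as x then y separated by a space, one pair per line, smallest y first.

213859 11118
91471343761 4755368724
39123940210553539 2033956799880714
16734013458886067250241 869959934526623861928

√370 = [19; 4,4,38, …], period ℓ=3 (odd) → k=5
a_0=19:  p_0=19·1+0=19,  q_0=19·0+1=1
…
a_2=4:  p_2=4·77+19=327,  q_2=4·4+1=17
…
a_4=4:  p_4=4·12503+327=50339,  q_4=4·650+17=2617
a_5=4:  p_5=4·50339+12503=213859,  q_5=4·2617+650=11118
fundamental: x₁=213859, y₁=11118  (since 45735671881 − 370·123609924 = 1)
n=2: (213859,11118)∘(213859,11118) = (213859·213859+370·11118·11118, 213859·11118+11118·213859) = (91471343761,4755368724)
n=3: (91471343761,4755368724)∘(213859,11118) = (213859·91471343761+370·11118·4755368724, 213859·4755368724+11118·91471343761) = (39123940210553539,2033956799880714)
n=4: (39123940210553539,2033956799880714)∘(213859,11118) = (213859·39123940210553539+370·11118·2033956799880714, 213859·2033956799880714+11118·39123940210553539) = (16734013458886067250241,869959934526623861928)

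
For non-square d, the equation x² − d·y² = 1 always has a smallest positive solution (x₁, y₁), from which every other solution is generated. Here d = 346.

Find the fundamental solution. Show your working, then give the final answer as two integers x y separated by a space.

d=346: √d = [18; 1,1,1,1,36] (ℓ=5, odd), read p_9/q_9
a_0=18:  p_0=18·1+0=18,  q_0=18·0+1=1
a_1=1:  p_1=1·18+1=19,  q_1=1·1+0=1
…
a_3=1:  p_3=1·37+19=56,  q_3=1·2+1=3
…
a_5=36:  p_5=36·93+56=3404,  q_5=36·5+3=183
a_6=1:  p_6=1·3404+93=3497,  q_6=1·183+5=188
…
a_8=1:  p_8=1·6901+3497=10398,  q_8=1·371+188=559
a_9=1:  p_9=1·10398+6901=17299,  q_9=1·559+371=930
fundamental: x₁=17299, y₁=930  (since 299255401 − 346·864900 = 1)

17299 930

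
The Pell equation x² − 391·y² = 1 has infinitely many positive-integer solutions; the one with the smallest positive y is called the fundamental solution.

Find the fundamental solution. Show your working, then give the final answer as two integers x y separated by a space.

7338680 371133

d=391: √d = [19; 1,3,2,2,1,…,3,1,38] (ℓ=16, even), read p_15/q_15
k=0  a_k=19  p_k/q_k = 19/1
…
k=2  a_k=3  p_k/q_k = 79/4
…
k=4  a_k=2  p_k/q_k = 435/22
…
k=7  a_k=2  p_k/q_k = 2709/137
…
k=9  a_k=2  p_k/q_k = 107747/5449
…
k=11  a_k=1  p_k/q_k = 268013/13554
k=12  a_k=2  p_k/q_k = 696292/35213
…
k=14  a_k=3  p_k/q_k = 5678083/287153
k=15  a_k=1  p_k/q_k = 7338680/371133
fundamental: x₁=7338680, y₁=371133  (since 53856224142400 − 391·137739703689 = 1)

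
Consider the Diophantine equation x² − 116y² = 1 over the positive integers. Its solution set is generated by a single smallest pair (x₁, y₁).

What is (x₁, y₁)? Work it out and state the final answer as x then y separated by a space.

√116 = [10; 1,3,2,1,4,1,2,3,1,20, …], period ℓ=10 (even) → k=9
a_0=10:  p_0=10·1+0=10,  q_0=10·0+1=1
…
a_3=2:  p_3=2·43+11=97,  q_3=2·4+1=9
…
a_7=2:  p_7=2·797+657=2251,  q_7=2·74+61=209
a_8=3:  p_8=3·2251+797=7550,  q_8=3·209+74=701
a_9=1:  p_9=1·7550+2251=9801,  q_9=1·701+209=910
(x₁, y₁) = (9801, 910);  9801² − 116·910² = 1 ✓

9801 910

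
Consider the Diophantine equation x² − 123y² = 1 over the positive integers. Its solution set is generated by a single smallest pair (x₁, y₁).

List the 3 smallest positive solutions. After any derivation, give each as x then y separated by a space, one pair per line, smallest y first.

122 11
29767 2684
7263026 654885

√123 → a₀=11, period (11,22); ℓ=2 even so k=1
k=0  a_k=11  p_k/q_k = 11/1
k=1  a_k=11  p_k/q_k = 122/11
→ (122, 11).  Check: 122²=14884, 123·11²=14883, difference 1.
n=2: (122,11)∘(122,11) = (122·122+123·11·11, 122·11+11·122) = (29767,2684)
n=3: (29767,2684)∘(122,11) = (122·29767+123·11·2684, 122·2684+11·29767) = (7263026,654885)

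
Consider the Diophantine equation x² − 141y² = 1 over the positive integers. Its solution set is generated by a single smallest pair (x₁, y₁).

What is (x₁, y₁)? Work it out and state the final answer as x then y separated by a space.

95 8

[11; 1,6,1,22] for √141; ℓ=4 ⇒ convergent index 3
k=0  a_k=11  p_k/q_k = 11/1
k=1  a_k=1  p_k/q_k = 12/1
k=2  a_k=6  p_k/q_k = 83/7
k=3  a_k=1  p_k/q_k = 95/8
(x₁, y₁) = (95, 8);  95² − 141·8² = 1 ✓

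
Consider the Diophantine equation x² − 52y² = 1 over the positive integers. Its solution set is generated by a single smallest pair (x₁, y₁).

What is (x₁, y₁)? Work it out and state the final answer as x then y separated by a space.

649 90

√52 → a₀=7, period (4,1,2,1,4,14); ℓ=6 even so k=5
a_0=7:  p_0=7·1+0=7,  q_0=7·0+1=1
…
a_4=1:  p_4=1·101+36=137,  q_4=1·14+5=19
a_5=4:  p_5=4·137+101=649,  q_5=4·19+14=90
→ (649, 90).  Check: 649²=421201, 52·90²=421200, difference 1.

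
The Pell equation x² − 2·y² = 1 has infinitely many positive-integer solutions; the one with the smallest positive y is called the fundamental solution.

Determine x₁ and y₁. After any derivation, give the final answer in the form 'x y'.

3 2

√2 = [1; 2, …], period ℓ=1 (odd) → k=1
a_0=1:  p_0=1·1+0=1,  q_0=1·0+1=1
a_1=2:  p_1=2·1+1=3,  q_1=2·1+0=2
(x₁, y₁) = (3, 2);  3² − 2·2² = 1 ✓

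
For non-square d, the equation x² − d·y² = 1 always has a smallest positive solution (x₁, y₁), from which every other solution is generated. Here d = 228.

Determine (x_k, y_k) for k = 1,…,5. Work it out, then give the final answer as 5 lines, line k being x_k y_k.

[15; 10,30] for √228; ℓ=2 ⇒ convergent index 1
i=0: a=15 ⇒ p=15, q=1
i=1: a=10 ⇒ p=151, q=10
(x₁, y₁) = (151, 10);  151² − 228·10² = 1 ✓
(x_2, y_2) = (151·151 + 228·10·10, 151·10 + 10·151) = (45601, 3020)
(x_3, y_3) = (151·45601 + 228·10·3020, 151·3020 + 10·45601) = (13771351, 912030)
(x_4, y_4) = (151·13771351 + 228·10·912030, 151·912030 + 10·13771351) = (4158902401, 275430040)
(x_5, y_5) = (151·4158902401 + 228·10·275430040, 151·275430040 + 10·4158902401) = (1255974753751, 83178960050)

151 10
45601 3020
13771351 912030
4158902401 275430040
1255974753751 83178960050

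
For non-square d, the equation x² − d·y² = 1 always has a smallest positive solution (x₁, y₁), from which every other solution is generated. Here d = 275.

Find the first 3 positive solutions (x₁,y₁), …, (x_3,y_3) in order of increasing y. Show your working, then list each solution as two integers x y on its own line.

[16; 1,1,2,1,1,32] for √275; ℓ=6 ⇒ convergent index 5
k=0  a_k=16  p_k/q_k = 16/1
k=1  a_k=1  p_k/q_k = 17/1
…
k=3  a_k=2  p_k/q_k = 83/5
k=4  a_k=1  p_k/q_k = 116/7
k=5  a_k=1  p_k/q_k = 199/12
fundamental: x₁=199, y₁=12  (since 39601 − 275·144 = 1)
(199+12√275)^2 = 79201 + 4776√275
(199+12√275)^3 = 31521799 + 1900836√275

199 12
79201 4776
31521799 1900836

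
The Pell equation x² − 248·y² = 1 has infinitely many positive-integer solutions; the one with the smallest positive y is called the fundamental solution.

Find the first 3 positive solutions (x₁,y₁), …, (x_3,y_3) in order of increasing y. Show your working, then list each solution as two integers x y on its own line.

d=248: √d = [15; 1,2,1,30] (ℓ=4, even), read p_3/q_3
k=0  a_k=15  p_k/q_k = 15/1
k=1  a_k=1  p_k/q_k = 16/1
k=2  a_k=2  p_k/q_k = 47/3
k=3  a_k=1  p_k/q_k = 63/4
→ (63, 4).  Check: 63²=3969, 248·4²=3968, difference 1.
(x_2, y_2) = (63·63 + 248·4·4, 63·4 + 4·63) = (7937, 504)
(x_3, y_3) = (63·7937 + 248·4·504, 63·504 + 4·7937) = (999999, 63500)

63 4
7937 504
999999 63500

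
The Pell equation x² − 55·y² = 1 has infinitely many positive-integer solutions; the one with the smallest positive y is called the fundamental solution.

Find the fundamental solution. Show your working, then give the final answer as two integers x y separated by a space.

√55 → a₀=7, period (2,2,2,14); ℓ=4 even so k=3
a_0=7:  p_0=7·1+0=7,  q_0=7·0+1=1
…
a_2=2:  p_2=2·15+7=37,  q_2=2·2+1=5
a_3=2:  p_3=2·37+15=89,  q_3=2·5+2=12
→ (89, 12).  Check: 89²=7921, 55·12²=7920, difference 1.

89 12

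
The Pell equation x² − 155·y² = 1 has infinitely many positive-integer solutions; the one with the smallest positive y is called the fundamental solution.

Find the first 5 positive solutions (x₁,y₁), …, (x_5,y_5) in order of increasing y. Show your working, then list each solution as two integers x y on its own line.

√155 → a₀=12, period (2,4,2,24); ℓ=4 even so k=3
step 0: (12, 1)  from 12·(1,0) + (0,1)
…
step 2: (112, 9)  from 4·(25,2) + (12,1)
step 3: (249, 20)  from 2·(112,9) + (25,2)
→ (249, 20).  Check: 249²=62001, 155·20²=62000, difference 1.
(x_2, y_2) = (249·249 + 155·20·20, 249·20 + 20·249) = (124001, 9960)
(x_3, y_3) = (249·124001 + 155·20·9960, 249·9960 + 20·124001) = (61752249, 4960060)
(x_4, y_4) = (249·61752249 + 155·20·4960060, 249·4960060 + 20·61752249) = (30752496001, 2470099920)
(x_5, y_5) = (249·30752496001 + 155·20·2470099920, 249·2470099920 + 20·30752496001) = (15314681256249, 1230104800100)

249 20
124001 9960
61752249 4960060
30752496001 2470099920
15314681256249 1230104800100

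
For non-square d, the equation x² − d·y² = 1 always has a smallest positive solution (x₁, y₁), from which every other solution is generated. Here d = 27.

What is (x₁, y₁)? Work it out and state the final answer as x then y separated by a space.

[5; 5,10] for √27; ℓ=2 ⇒ convergent index 1
step 0: (5, 1)  from 5·(1,0) + (0,1)
step 1: (26, 5)  from 5·(5,1) + (1,0)
fundamental: x₁=26, y₁=5  (since 676 − 27·25 = 1)

26 5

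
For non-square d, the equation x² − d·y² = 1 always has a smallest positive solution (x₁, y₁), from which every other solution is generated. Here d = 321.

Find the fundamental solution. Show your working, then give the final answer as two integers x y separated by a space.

d=321: √d = [17; 1,10,1,34] (ℓ=4, even), read p_3/q_3
k=0  a_k=17  p_k/q_k = 17/1
…
k=2  a_k=10  p_k/q_k = 197/11
k=3  a_k=1  p_k/q_k = 215/12
fundamental: x₁=215, y₁=12  (since 46225 − 321·144 = 1)

215 12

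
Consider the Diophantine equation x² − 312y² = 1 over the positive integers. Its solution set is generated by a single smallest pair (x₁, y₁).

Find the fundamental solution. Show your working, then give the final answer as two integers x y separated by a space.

√312 → a₀=17, period (1,1,1,34); ℓ=4 even so k=3
a_0=17:  p_0=17·1+0=17,  q_0=17·0+1=1
…
a_2=1:  p_2=1·18+17=35,  q_2=1·1+1=2
a_3=1:  p_3=1·35+18=53,  q_3=1·2+1=3
→ (53, 3).  Check: 53²=2809, 312·3²=2808, difference 1.

53 3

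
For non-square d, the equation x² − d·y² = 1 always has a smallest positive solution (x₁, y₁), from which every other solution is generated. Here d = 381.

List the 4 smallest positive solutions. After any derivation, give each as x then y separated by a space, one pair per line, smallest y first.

√381 → a₀=19, period (1,1,12,1,1,38); ℓ=6 even so k=5
k=0  a_k=19  p_k/q_k = 19/1
k=1  a_k=1  p_k/q_k = 20/1
…
k=4  a_k=1  p_k/q_k = 527/27
k=5  a_k=1  p_k/q_k = 1015/52
→ (1015, 52).  Check: 1015²=1030225, 381·52²=1030224, difference 1.
(x_2, y_2) = (1015·1015 + 381·52·52, 1015·52 + 52·1015) = (2060449, 105560)
(x_3, y_3) = (1015·2060449 + 381·52·105560, 1015·105560 + 52·2060449) = (4182710455, 214286748)
(x_4, y_4) = (1015·4182710455 + 381·52·214286748, 1015·214286748 + 52·4182710455) = (8490900163201, 435001992880)

1015 52
2060449 105560
4182710455 214286748
8490900163201 435001992880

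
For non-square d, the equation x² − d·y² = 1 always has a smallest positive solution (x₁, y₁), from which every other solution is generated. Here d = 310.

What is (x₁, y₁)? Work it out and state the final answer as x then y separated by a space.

√310 = [17; 1,1,1,1,5,…,1,1,34, …], period ℓ=16 (even) → k=15
i=0: a=17 ⇒ p=17, q=1
i=1: a=1 ⇒ p=18, q=1
i=2: a=1 ⇒ p=35, q=2
i=3: a=1 ⇒ p=53, q=3
i=4: a=1 ⇒ p=88, q=5
…
i=8: a=2 ⇒ p=5687, q=323
i=9: a=1 ⇒ p=7747, q=440
i=10: a=3 ⇒ p=28928, q=1643
…
i=14: a=1 ⇒ p=515017, q=29251
i=15: a=1 ⇒ p=848719, q=48204
→ (848719, 48204).  Check: 848719²=720323940961, 310·48204²=720323940960, difference 1.

848719 48204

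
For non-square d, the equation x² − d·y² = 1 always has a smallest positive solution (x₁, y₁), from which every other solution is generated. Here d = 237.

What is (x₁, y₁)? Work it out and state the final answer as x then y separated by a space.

228151 14820

[15; 2,1,1,7,10,7,1,1,2,30] for √237; ℓ=10 ⇒ convergent index 9
i=0: a=15 ⇒ p=15, q=1
…
i=3: a=1 ⇒ p=77, q=5
i=4: a=7 ⇒ p=585, q=38
…
i=6: a=7 ⇒ p=42074, q=2733
i=7: a=1 ⇒ p=48001, q=3118
i=8: a=1 ⇒ p=90075, q=5851
i=9: a=2 ⇒ p=228151, q=14820
(x₁, y₁) = (228151, 14820);  228151² − 237·14820² = 1 ✓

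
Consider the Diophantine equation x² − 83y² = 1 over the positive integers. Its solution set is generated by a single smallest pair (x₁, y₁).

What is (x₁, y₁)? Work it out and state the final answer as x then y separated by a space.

82 9

√83 = [9; 9,18, …], period ℓ=2 (even) → k=1
a_0=9:  p_0=9·1+0=9,  q_0=9·0+1=1
a_1=9:  p_1=9·9+1=82,  q_1=9·1+0=9
→ (82, 9).  Check: 82²=6724, 83·9²=6723, difference 1.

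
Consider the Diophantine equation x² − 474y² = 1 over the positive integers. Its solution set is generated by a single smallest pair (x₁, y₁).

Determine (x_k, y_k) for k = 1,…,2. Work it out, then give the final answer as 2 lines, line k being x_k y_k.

193549 8890
74922430801 3441301220

√474 → a₀=21, period (1,3,2,1,1,…,3,1,42); ℓ=14 even so k=13
i=0: a=21 ⇒ p=21, q=1
i=1: a=1 ⇒ p=22, q=1
i=2: a=3 ⇒ p=87, q=4
i=3: a=2 ⇒ p=196, q=9
i=4: a=1 ⇒ p=283, q=13
…
i=6: a=1 ⇒ p=762, q=35
i=7: a=6 ⇒ p=5051, q=232
i=8: a=1 ⇒ p=5813, q=267
i=9: a=1 ⇒ p=10864, q=499
i=10: a=1 ⇒ p=16677, q=766
i=11: a=2 ⇒ p=44218, q=2031
i=12: a=3 ⇒ p=149331, q=6859
i=13: a=1 ⇒ p=193549, q=8890
→ (193549, 8890).  Check: 193549²=37461215401, 474·8890²=37461215400, difference 1.
n=2: (193549,8890)∘(193549,8890) = (193549·193549+474·8890·8890, 193549·8890+8890·193549) = (74922430801,3441301220)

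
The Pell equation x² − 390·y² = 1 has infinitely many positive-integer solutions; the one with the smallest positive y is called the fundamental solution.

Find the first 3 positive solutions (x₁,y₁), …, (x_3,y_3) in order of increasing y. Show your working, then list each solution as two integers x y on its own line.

√390 = [19; 1,2,1,38, …], period ℓ=4 (even) → k=3
step 0: (19, 1)  from 19·(1,0) + (0,1)
step 1: (20, 1)  from 1·(19,1) + (1,0)
step 2: (59, 3)  from 2·(20,1) + (19,1)
step 3: (79, 4)  from 1·(59,3) + (20,1)
fundamental: x₁=79, y₁=4  (since 6241 − 390·16 = 1)
(x_2, y_2) = (79·79 + 390·4·4, 79·4 + 4·79) = (12481, 632)
(x_3, y_3) = (79·12481 + 390·4·632, 79·632 + 4·12481) = (1971919, 99852)

79 4
12481 632
1971919 99852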